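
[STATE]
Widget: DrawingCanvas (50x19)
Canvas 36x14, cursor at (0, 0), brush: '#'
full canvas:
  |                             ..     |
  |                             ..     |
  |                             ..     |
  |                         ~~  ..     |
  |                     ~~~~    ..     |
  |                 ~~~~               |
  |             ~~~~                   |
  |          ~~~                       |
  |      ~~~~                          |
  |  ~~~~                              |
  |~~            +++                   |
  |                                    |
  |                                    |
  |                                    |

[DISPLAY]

+                            ..                   
                             ..                   
                             ..                   
                         ~~  ..                   
                     ~~~~    ..                   
                 ~~~~                             
             ~~~~                                 
          ~~~                                     
      ~~~~                                        
  ~~~~                                            
~~            +++                                 
                                                  
                                                  
                                                  
                                                  
                                                  
                                                  
                                                  
                                                  


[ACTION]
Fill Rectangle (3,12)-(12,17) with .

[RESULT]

+                            ..                   
                             ..                   
                             ..                   
            ......       ~~  ..                   
            ......   ~~~~    ..                   
            ......~~~                             
            ......                                
          ~~......                                
      ~~~~  ......                                
  ~~~~      ......                                
~~          ......                                
            ......                                
            ......                                
                                                  
                                                  
                                                  
                                                  
                                                  
                                                  


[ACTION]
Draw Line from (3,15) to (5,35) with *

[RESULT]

+                            ..                   
                             ..                   
                             ..                   
            ...******    ~~  ..                   
            ......   **********                   
            ......~~~          *****              
            ......                                
          ~~......                                
      ~~~~  ......                                
  ~~~~      ......                                
~~          ......                                
            ......                                
            ......                                
                                                  
                                                  
                                                  
                                                  
                                                  
                                                  


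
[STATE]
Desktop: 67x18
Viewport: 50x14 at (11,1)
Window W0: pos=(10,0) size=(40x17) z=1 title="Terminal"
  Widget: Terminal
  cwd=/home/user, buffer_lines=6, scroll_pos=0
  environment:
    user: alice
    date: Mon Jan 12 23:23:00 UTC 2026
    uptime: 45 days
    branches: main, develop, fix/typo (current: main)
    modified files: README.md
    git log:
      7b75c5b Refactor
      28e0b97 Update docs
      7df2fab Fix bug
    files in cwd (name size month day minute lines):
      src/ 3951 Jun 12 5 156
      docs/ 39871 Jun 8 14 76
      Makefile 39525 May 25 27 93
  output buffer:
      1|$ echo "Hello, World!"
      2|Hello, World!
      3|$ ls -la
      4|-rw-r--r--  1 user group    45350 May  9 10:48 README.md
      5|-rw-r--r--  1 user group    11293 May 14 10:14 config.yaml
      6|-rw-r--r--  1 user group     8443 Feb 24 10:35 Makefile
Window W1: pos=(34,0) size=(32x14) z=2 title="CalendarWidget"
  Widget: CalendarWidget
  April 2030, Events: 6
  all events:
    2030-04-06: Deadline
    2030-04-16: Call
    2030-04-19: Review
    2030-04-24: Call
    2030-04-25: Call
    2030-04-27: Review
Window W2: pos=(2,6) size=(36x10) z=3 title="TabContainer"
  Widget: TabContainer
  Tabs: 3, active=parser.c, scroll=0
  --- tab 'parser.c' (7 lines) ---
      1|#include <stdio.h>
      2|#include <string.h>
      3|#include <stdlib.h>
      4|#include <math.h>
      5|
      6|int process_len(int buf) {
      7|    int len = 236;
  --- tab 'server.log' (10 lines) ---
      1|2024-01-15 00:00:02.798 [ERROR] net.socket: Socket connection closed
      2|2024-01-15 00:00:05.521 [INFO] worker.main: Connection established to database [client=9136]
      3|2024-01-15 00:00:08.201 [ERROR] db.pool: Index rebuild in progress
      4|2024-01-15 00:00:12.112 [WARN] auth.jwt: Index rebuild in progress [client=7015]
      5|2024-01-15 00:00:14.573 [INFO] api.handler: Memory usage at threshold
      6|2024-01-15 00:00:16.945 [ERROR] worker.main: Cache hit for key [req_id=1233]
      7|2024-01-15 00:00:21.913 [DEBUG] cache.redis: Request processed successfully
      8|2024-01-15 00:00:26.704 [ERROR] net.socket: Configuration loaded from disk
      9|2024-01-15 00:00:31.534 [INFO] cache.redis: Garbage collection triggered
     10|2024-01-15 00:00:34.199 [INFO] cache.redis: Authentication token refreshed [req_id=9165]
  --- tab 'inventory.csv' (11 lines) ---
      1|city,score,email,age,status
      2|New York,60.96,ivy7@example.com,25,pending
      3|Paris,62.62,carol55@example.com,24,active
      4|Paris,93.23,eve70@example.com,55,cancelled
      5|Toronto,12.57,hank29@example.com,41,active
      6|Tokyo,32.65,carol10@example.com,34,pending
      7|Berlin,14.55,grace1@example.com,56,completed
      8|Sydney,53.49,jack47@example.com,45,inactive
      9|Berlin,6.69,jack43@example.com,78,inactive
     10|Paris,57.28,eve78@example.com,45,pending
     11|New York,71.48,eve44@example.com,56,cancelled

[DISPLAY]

 Terminal              ┃ CalendarWidget           
───────────────────────┠──────────────────────────
$ echo "Hello, World!" ┃          April 2030      
Hello, World!          ┃Mo Tu We Th Fr Sa Su      
$ ls -la               ┃ 1  2  3  4  5  6*  7     
━━━━━━━━━━━━━━━━━━━━━━━━━━┓ 9 10 11 12 13 14      
ainer                     ┃16* 17 18 19* 20 21    
──────────────────────────┨23 24* 25* 26 27* 28   
c]│ server.log │ inventory┃30                     
──────────────────────────┃                       
 <stdio.h>                ┃                       
 <string.h>               ┃                       
 <stdlib.h>               ┃━━━━━━━━━━━━━━━━━━━━━━━
 <math.h>                 ┃           ┃           


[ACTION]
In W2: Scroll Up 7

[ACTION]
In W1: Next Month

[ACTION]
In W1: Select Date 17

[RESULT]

 Terminal              ┃ CalendarWidget           
───────────────────────┠──────────────────────────
$ echo "Hello, World!" ┃           May 2030       
Hello, World!          ┃Mo Tu We Th Fr Sa Su      
$ ls -la               ┃       1  2  3  4  5      
━━━━━━━━━━━━━━━━━━━━━━━━━━┓ 7  8  9 10 11 12      
ainer                     ┃14 15 16 [17] 18 19    
──────────────────────────┨21 22 23 24 25 26      
c]│ server.log │ inventory┃28 29 30 31            
──────────────────────────┃                       
 <stdio.h>                ┃                       
 <string.h>               ┃                       
 <stdlib.h>               ┃━━━━━━━━━━━━━━━━━━━━━━━
 <math.h>                 ┃           ┃           


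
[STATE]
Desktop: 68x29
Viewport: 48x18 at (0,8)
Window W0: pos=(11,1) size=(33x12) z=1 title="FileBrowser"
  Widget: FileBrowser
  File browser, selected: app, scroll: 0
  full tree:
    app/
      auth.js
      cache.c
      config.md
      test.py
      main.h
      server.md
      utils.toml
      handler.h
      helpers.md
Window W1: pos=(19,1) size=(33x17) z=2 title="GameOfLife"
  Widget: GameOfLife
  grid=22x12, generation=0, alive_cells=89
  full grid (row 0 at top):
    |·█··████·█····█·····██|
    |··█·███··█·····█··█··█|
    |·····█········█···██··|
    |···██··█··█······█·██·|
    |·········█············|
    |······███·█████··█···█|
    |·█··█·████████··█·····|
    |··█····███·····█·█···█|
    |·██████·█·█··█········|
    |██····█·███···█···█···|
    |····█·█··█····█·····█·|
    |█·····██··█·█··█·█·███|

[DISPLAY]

           ┃    tes┃···██··█··█······█·██·      
           ┃    mai┃·········█············      
           ┃    ser┃······███·█████··█···█      
           ┃    uti┃·█··█·████████··█·····      
           ┗━━━━━━━┃··█····███·····█·█···█      
                   ┃·██████·█·█··█········      
                   ┃██····█·███···█···█···      
                   ┃····█·█··█····█·····█·      
                   ┃█·····██··█·█··█·█·███      
                   ┗━━━━━━━━━━━━━━━━━━━━━━━━━━━━
                                                
                                                
                                                
                                                
                                                
                                                
                                                
                                                


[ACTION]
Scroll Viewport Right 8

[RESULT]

   ┃    tes┃···██··█··█······█·██·         ┃    
   ┃    mai┃·········█············         ┃    
   ┃    ser┃······███·█████··█···█         ┃    
   ┃    uti┃·█··█·████████··█·····         ┃    
   ┗━━━━━━━┃··█····███·····█·█···█         ┃    
           ┃·██████·█·█··█········         ┃    
           ┃██····█·███···█···█···         ┃    
           ┃····█·█··█····█·····█·         ┃    
           ┃█·····██··█·█··█·█·███         ┃    
           ┗━━━━━━━━━━━━━━━━━━━━━━━━━━━━━━━┛    
                                                
                                                
                                                
                                                
                                                
                                                
                                                
                                                


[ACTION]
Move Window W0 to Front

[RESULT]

   ┃    test.py                    ┃       ┃    
   ┃    main.h                     ┃       ┃    
   ┃    server.md                  ┃       ┃    
   ┃    utils.toml                 ┃       ┃    
   ┗━━━━━━━━━━━━━━━━━━━━━━━━━━━━━━━┛       ┃    
           ┃·██████·█·█··█········         ┃    
           ┃██····█·███···█···█···         ┃    
           ┃····█·█··█····█·····█·         ┃    
           ┃█·····██··█·█··█·█·███         ┃    
           ┗━━━━━━━━━━━━━━━━━━━━━━━━━━━━━━━┛    
                                                
                                                
                                                
                                                
                                                
                                                
                                                
                                                


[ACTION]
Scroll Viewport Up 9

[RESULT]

                                                
   ┏━━━━━━━━━━━━━━━━━━━━━━━━━━━━━━━┓━━━━━━━┓    
   ┃ FileBrowser                   ┃       ┃    
   ┠───────────────────────────────┨───────┨    
   ┃> [-] app/                     ┃       ┃    
   ┃    auth.js                    ┃       ┃    
   ┃    cache.c                    ┃       ┃    
   ┃    config.md                  ┃       ┃    
   ┃    test.py                    ┃       ┃    
   ┃    main.h                     ┃       ┃    
   ┃    server.md                  ┃       ┃    
   ┃    utils.toml                 ┃       ┃    
   ┗━━━━━━━━━━━━━━━━━━━━━━━━━━━━━━━┛       ┃    
           ┃·██████·█·█··█········         ┃    
           ┃██····█·███···█···█···         ┃    
           ┃····█·█··█····█·····█·         ┃    
           ┃█·····██··█·█··█·█·███         ┃    
           ┗━━━━━━━━━━━━━━━━━━━━━━━━━━━━━━━┛    


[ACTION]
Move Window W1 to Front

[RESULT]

                                                
   ┏━━━━━━━┏━━━━━━━━━━━━━━━━━━━━━━━━━━━━━━━┓    
   ┃ FileBr┃ GameOfLife                    ┃    
   ┠───────┠───────────────────────────────┨    
   ┃> [-] a┃Gen: 0                         ┃    
   ┃    aut┃·█··████·█····█·····██         ┃    
   ┃    cac┃··█·███··█·····█··█··█         ┃    
   ┃    con┃·····█········█···██··         ┃    
   ┃    tes┃···██··█··█······█·██·         ┃    
   ┃    mai┃·········█············         ┃    
   ┃    ser┃······███·█████··█···█         ┃    
   ┃    uti┃·█··█·████████··█·····         ┃    
   ┗━━━━━━━┃··█····███·····█·█···█         ┃    
           ┃·██████·█·█··█········         ┃    
           ┃██····█·███···█···█···         ┃    
           ┃····█·█··█····█·····█·         ┃    
           ┃█·····██··█·█··█·█·███         ┃    
           ┗━━━━━━━━━━━━━━━━━━━━━━━━━━━━━━━┛    


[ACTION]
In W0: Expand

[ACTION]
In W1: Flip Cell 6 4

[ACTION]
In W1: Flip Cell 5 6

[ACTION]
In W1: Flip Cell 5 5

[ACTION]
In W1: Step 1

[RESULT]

                                                
   ┏━━━━━━━┏━━━━━━━━━━━━━━━━━━━━━━━━━━━━━━━┓    
   ┃ FileBr┃ GameOfLife                    ┃    
   ┠───────┠───────────────────────────────┨    
   ┃> [-] a┃Gen: 1                         ┃    
   ┃    aut┃···██··██···········██         ┃    
   ┃    cac┃···█···██·····██··█··█         ┃    
   ┃    con┃·················█····         ┃    
   ┃    tes┃····█··············██·         ┃    
   ┃    mai┃····█·██·█··██····█·█·         ┃    
   ┃    ser┃··············█·······         ┃    
   ┃    uti┃···············███····         ┃    
   ┗━━━━━━━┃····█········██·█·····         ┃    
           ┃█··████···█···█·······         ┃    
           ┃██····█·█·█··██·······         ┃    
           ┃██····█····█·███··█·██         ┃    
           ┃·····███···········███         ┃    
           ┗━━━━━━━━━━━━━━━━━━━━━━━━━━━━━━━┛    


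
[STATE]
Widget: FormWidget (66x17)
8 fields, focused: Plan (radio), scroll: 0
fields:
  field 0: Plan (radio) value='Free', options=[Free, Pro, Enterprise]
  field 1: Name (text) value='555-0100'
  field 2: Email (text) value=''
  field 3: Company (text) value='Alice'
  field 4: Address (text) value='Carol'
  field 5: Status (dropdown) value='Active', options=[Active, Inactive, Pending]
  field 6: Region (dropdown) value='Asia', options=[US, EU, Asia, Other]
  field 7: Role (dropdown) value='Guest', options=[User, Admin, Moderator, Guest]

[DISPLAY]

> Plan:       (●) Free  ( ) Pro  ( ) Enterprise                   
  Name:       [555-0100                                          ]
  Email:      [                                                  ]
  Company:    [Alice                                             ]
  Address:    [Carol                                             ]
  Status:     [Active                                           ▼]
  Region:     [Asia                                             ▼]
  Role:       [Guest                                            ▼]
                                                                  
                                                                  
                                                                  
                                                                  
                                                                  
                                                                  
                                                                  
                                                                  
                                                                  


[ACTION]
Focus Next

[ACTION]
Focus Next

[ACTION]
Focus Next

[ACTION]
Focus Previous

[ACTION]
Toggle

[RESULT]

  Plan:       (●) Free  ( ) Pro  ( ) Enterprise                   
  Name:       [555-0100                                          ]
> Email:      [                                                  ]
  Company:    [Alice                                             ]
  Address:    [Carol                                             ]
  Status:     [Active                                           ▼]
  Region:     [Asia                                             ▼]
  Role:       [Guest                                            ▼]
                                                                  
                                                                  
                                                                  
                                                                  
                                                                  
                                                                  
                                                                  
                                                                  
                                                                  


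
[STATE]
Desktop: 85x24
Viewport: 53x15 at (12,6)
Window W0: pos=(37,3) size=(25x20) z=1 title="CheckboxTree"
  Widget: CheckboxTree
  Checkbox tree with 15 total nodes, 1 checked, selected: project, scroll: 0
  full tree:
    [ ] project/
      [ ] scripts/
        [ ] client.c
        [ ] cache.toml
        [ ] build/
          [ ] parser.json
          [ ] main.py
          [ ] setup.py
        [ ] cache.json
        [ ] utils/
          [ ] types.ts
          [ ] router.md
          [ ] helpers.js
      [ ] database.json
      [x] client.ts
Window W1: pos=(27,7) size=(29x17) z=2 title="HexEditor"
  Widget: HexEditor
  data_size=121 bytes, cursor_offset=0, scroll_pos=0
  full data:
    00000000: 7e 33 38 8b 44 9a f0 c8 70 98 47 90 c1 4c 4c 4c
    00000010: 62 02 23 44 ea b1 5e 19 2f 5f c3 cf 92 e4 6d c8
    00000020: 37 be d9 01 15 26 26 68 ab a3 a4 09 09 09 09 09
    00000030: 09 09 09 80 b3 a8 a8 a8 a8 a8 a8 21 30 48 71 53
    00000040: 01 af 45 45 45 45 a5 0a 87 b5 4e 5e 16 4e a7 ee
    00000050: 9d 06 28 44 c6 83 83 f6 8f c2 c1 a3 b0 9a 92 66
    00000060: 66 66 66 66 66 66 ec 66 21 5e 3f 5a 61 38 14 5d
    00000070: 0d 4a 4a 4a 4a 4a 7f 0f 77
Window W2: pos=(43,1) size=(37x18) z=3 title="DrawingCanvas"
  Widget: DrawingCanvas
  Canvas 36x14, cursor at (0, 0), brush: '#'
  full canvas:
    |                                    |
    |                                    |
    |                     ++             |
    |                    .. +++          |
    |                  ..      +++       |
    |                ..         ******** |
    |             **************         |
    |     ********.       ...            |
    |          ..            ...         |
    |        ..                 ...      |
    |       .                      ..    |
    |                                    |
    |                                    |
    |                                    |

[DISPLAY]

                         ┃>[-] ┃                     
               ┏━━━━━━━━━━━━━━━┃                    .
               ┃ HexEditor     ┃                  .. 
               ┠───────────────┃                ..   
               ┃00000000  7E 33┃             ********
               ┃00000010  62 02┃     ********.       
               ┃00000020  37 be┃          ..         
               ┃00000030  09 09┃        ..           
               ┃00000040  01 af┃       .             
               ┃00000050  9d 06┃                     
               ┃00000060  66 66┃                     
               ┃00000070  0d 4a┃                     
               ┃               ┗━━━━━━━━━━━━━━━━━━━━━
               ┃                           ┃on   ┃   
               ┃                           ┃     ┃   


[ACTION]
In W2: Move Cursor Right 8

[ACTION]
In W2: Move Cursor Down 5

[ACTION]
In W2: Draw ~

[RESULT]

                         ┃>[-] ┃                     
               ┏━━━━━━━━━━━━━━━┃                    .
               ┃ HexEditor     ┃                  .. 
               ┠───────────────┃        ~       ..   
               ┃00000000  7E 33┃             ********
               ┃00000010  62 02┃     ********.       
               ┃00000020  37 be┃          ..         
               ┃00000030  09 09┃        ..           
               ┃00000040  01 af┃       .             
               ┃00000050  9d 06┃                     
               ┃00000060  66 66┃                     
               ┃00000070  0d 4a┃                     
               ┃               ┗━━━━━━━━━━━━━━━━━━━━━
               ┃                           ┃on   ┃   
               ┃                           ┃     ┃   


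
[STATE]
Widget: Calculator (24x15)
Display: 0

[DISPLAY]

                       0
┌───┬───┬───┬───┐       
│ 7 │ 8 │ 9 │ ÷ │       
├───┼───┼───┼───┤       
│ 4 │ 5 │ 6 │ × │       
├───┼───┼───┼───┤       
│ 1 │ 2 │ 3 │ - │       
├───┼───┼───┼───┤       
│ 0 │ . │ = │ + │       
├───┼───┼───┼───┤       
│ C │ MC│ MR│ M+│       
└───┴───┴───┴───┘       
                        
                        
                        


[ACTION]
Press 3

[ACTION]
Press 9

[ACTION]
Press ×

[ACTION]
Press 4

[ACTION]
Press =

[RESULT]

                     156
┌───┬───┬───┬───┐       
│ 7 │ 8 │ 9 │ ÷ │       
├───┼───┼───┼───┤       
│ 4 │ 5 │ 6 │ × │       
├───┼───┼───┼───┤       
│ 1 │ 2 │ 3 │ - │       
├───┼───┼───┼───┤       
│ 0 │ . │ = │ + │       
├───┼───┼───┼───┤       
│ C │ MC│ MR│ M+│       
└───┴───┴───┴───┘       
                        
                        
                        


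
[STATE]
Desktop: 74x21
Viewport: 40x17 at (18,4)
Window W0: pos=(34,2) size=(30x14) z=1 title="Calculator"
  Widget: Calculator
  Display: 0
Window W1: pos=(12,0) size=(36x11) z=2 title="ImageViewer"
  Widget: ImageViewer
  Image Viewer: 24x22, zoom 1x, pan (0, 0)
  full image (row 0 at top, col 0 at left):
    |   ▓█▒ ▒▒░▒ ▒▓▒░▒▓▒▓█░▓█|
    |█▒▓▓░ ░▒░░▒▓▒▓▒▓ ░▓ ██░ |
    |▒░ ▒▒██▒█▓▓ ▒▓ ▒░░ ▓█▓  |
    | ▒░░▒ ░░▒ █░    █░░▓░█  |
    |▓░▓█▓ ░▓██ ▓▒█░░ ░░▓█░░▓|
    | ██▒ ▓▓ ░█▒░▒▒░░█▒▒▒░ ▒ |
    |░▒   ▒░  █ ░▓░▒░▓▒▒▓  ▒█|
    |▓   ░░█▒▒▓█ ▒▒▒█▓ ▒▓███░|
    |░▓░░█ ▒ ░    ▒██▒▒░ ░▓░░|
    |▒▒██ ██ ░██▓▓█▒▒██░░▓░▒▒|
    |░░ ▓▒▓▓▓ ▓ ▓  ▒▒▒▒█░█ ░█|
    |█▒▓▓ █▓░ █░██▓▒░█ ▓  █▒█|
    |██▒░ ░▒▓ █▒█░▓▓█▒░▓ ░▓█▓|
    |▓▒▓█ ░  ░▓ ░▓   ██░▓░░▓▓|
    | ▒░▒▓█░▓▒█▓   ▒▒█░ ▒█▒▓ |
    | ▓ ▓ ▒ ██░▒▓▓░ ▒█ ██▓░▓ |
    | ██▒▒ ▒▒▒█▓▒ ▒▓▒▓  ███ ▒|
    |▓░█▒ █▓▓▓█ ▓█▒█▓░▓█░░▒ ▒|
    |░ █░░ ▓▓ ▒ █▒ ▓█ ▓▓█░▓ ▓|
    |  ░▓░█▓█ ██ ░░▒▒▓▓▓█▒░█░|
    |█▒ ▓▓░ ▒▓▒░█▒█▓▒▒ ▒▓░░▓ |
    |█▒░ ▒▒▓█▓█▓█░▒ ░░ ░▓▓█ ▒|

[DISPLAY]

 ░▒░░▒▓▒▓▒▓ ░▓ ██░           ┃──────────
██▒█▓▓ ▒▓ ▒░░ ▓█▓            ┃          
 ░░▒ █░    █░░▓░█            ┃───┐      
 ░▓██ ▓▒█░░ ░░▓█░░▓          ┃ ÷ │      
▓▓ ░█▒░▒▒░░█▒▒▒░ ▒           ┃───┤      
▒░  █ ░▓░▒░▓▒▒▓  ▒█          ┃ × │      
━━━━━━━━━━━━━━━━━━━━━━━━━━━━━┛───┤      
                ┃│ 1 │ 2 │ 3 │ - │      
                ┃├───┼───┼───┼───┤      
                ┃│ 0 │ . │ = │ + │      
                ┃└───┴───┴───┴───┘      
                ┗━━━━━━━━━━━━━━━━━━━━━━━
                                        
                                        
                                        
                                        
                                        


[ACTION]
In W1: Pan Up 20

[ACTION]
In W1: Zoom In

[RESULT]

 ▓▓██▒▒  ▒▒▒▒░░▒▒  ▒▒▓▓▒▒░░▒▒┃──────────
▓▓▓░░  ░░▒▒░░░░▒▒▓▓▒▒▓▓▒▒▓▓  ┃          
▓▓▓░░  ░░▒▒░░░░▒▒▓▓▒▒▓▓▒▒▓▓  ┃───┐      
 ▒▒▒▒████▒▒██▓▓▓▓  ▒▒▓▓  ▒▒░░┃ ÷ │      
 ▒▒▒▒████▒▒██▓▓▓▓  ▒▒▓▓  ▒▒░░┃───┤      
░░░▒▒  ░░░░▒▒  ██░░        ██┃ × │      
━━━━━━━━━━━━━━━━━━━━━━━━━━━━━┛───┤      
                ┃│ 1 │ 2 │ 3 │ - │      
                ┃├───┼───┼───┼───┤      
                ┃│ 0 │ . │ = │ + │      
                ┃└───┴───┴───┴───┘      
                ┗━━━━━━━━━━━━━━━━━━━━━━━
                                        
                                        
                                        
                                        
                                        


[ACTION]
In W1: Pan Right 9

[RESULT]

▒▒▒▒░░▒▒  ▒▒▓▓▒▒░░▒▒▓▓▒▒▓▓██░┃──────────
▒▒░░░░▒▒▓▓▒▒▓▓▒▒▓▓  ░░▓▓  ███┃          
▒▒░░░░▒▒▓▓▒▒▓▓▒▒▓▓  ░░▓▓  ███┃───┐      
▒▒██▓▓▓▓  ▒▒▓▓  ▒▒░░░░  ▓▓██▓┃ ÷ │      
▒▒██▓▓▓▓  ▒▒▓▓  ▒▒░░░░  ▓▓██▓┃───┤      
░░▒▒  ██░░        ██░░░░▓▓░░█┃ × │      
━━━━━━━━━━━━━━━━━━━━━━━━━━━━━┛───┤      
                ┃│ 1 │ 2 │ 3 │ - │      
                ┃├───┼───┼───┼───┤      
                ┃│ 0 │ . │ = │ + │      
                ┃└───┴───┴───┴───┘      
                ┗━━━━━━━━━━━━━━━━━━━━━━━
                                        
                                        
                                        
                                        
                                        


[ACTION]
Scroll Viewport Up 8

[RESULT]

━━━━━━━━━━━━━━━━━━━━━━━━━━━━━┓          
eViewer                      ┃          
─────────────────────────────┨━━━━━━━━━━
▒▒▒▒░░▒▒  ▒▒▓▓▒▒░░▒▒▓▓▒▒▓▓██░┃          
▒▒▒▒░░▒▒  ▒▒▓▓▒▒░░▒▒▓▓▒▒▓▓██░┃──────────
▒▒░░░░▒▒▓▓▒▒▓▓▒▒▓▓  ░░▓▓  ███┃          
▒▒░░░░▒▒▓▓▒▒▓▓▒▒▓▓  ░░▓▓  ███┃───┐      
▒▒██▓▓▓▓  ▒▒▓▓  ▒▒░░░░  ▓▓██▓┃ ÷ │      
▒▒██▓▓▓▓  ▒▒▓▓  ▒▒░░░░  ▓▓██▓┃───┤      
░░▒▒  ██░░        ██░░░░▓▓░░█┃ × │      
━━━━━━━━━━━━━━━━━━━━━━━━━━━━━┛───┤      
                ┃│ 1 │ 2 │ 3 │ - │      
                ┃├───┼───┼───┼───┤      
                ┃│ 0 │ . │ = │ + │      
                ┃└───┴───┴───┴───┘      
                ┗━━━━━━━━━━━━━━━━━━━━━━━
                                        


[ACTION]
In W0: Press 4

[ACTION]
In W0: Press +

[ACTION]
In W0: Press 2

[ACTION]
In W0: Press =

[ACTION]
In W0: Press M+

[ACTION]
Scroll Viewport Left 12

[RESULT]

      ┏━━━━━━━━━━━━━━━━━━━━━━━━━━━━━━━━━
      ┃ ImageViewer                     
      ┠─────────────────────────────────
      ┃█▒▒  ▒▒▒▒░░▒▒  ▒▒▓▓▒▒░░▒▒▓▓▒▒▓▓██
      ┃█▒▒  ▒▒▒▒░░▒▒  ▒▒▓▓▒▒░░▒▒▓▓▒▒▓▓██
      ┃░  ░░▒▒░░░░▒▒▓▓▒▒▓▓▒▒▓▓  ░░▓▓  ██
      ┃░  ░░▒▒░░░░▒▒▓▓▒▒▓▓▒▒▓▓  ░░▓▓  ██
      ┃▒████▒▒██▓▓▓▓  ▒▒▓▓  ▒▒░░░░  ▓▓██
      ┃▒████▒▒██▓▓▓▓  ▒▒▓▓  ▒▒░░░░  ▓▓██
      ┃▒  ░░░░▒▒  ██░░        ██░░░░▓▓░░
      ┗━━━━━━━━━━━━━━━━━━━━━━━━━━━━━━━━━
                            ┃│ 1 │ 2 │ 3
                            ┃├───┼───┼──
                            ┃│ 0 │ . │ =
                            ┃└───┴───┴──
                            ┗━━━━━━━━━━━
                                        


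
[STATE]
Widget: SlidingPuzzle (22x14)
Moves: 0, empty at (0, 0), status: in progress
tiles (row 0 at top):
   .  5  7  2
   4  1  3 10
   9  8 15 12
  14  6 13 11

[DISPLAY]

┌────┬────┬────┬────┐ 
│    │  5 │  7 │  2 │ 
├────┼────┼────┼────┤ 
│  4 │  1 │  3 │ 10 │ 
├────┼────┼────┼────┤ 
│  9 │  8 │ 15 │ 12 │ 
├────┼────┼────┼────┤ 
│ 14 │  6 │ 13 │ 11 │ 
└────┴────┴────┴────┘ 
Moves: 0              
                      
                      
                      
                      


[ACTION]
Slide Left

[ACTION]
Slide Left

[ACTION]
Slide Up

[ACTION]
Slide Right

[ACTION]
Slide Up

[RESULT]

┌────┬────┬────┬────┐ 
│  5 │  7 │  3 │  2 │ 
├────┼────┼────┼────┤ 
│  4 │  8 │  1 │ 10 │ 
├────┼────┼────┼────┤ 
│  9 │    │ 15 │ 12 │ 
├────┼────┼────┼────┤ 
│ 14 │  6 │ 13 │ 11 │ 
└────┴────┴────┴────┘ 
Moves: 5              
                      
                      
                      
                      


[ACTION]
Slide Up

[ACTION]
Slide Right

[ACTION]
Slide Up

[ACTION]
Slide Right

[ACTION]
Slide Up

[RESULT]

┌────┬────┬────┬────┐ 
│  5 │  7 │  3 │  2 │ 
├────┼────┼────┼────┤ 
│  4 │  8 │  1 │ 10 │ 
├────┼────┼────┼────┤ 
│  9 │  6 │ 15 │ 12 │ 
├────┼────┼────┼────┤ 
│    │ 14 │ 13 │ 11 │ 
└────┴────┴────┴────┘ 
Moves: 7              
                      
                      
                      
                      


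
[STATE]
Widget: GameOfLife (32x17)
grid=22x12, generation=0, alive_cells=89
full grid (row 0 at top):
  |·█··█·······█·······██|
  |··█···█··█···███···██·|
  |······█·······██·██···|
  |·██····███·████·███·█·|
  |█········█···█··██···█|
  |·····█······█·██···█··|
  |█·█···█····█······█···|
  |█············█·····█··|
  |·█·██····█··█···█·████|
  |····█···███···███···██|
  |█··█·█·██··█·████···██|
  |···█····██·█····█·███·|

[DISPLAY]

Gen: 0                          
·█··█·······█·······██          
··█···█··█···███···██·          
······█·······██·██···          
·██····███·████·███·█·          
█········█···█··██···█          
·····█······█·██···█··          
█·█···█····█······█···          
█············█·····█··          
·█·██····█··█···█·████          
····█···███···███···██          
█··█·█·██··█·████···██          
···█····██·█····█·███·          
                                
                                
                                
                                


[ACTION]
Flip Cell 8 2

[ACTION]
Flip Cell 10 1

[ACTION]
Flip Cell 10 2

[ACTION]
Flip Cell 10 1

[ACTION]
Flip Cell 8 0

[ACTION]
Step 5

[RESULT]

Gen: 5                          
············██··█·█···          
············█···████··          
███···██·····██···█···          
······██·········████·          
··············█·····█·          
···········█·█·█·█·█·█          
···········███···█··██          
·██·█·█····█····███·█·          
█·█·█···········█·██··          
█···█··█··█████··█·█··          
███████··████····██···          
··█·····███···········          
                                
                                
                                
                                


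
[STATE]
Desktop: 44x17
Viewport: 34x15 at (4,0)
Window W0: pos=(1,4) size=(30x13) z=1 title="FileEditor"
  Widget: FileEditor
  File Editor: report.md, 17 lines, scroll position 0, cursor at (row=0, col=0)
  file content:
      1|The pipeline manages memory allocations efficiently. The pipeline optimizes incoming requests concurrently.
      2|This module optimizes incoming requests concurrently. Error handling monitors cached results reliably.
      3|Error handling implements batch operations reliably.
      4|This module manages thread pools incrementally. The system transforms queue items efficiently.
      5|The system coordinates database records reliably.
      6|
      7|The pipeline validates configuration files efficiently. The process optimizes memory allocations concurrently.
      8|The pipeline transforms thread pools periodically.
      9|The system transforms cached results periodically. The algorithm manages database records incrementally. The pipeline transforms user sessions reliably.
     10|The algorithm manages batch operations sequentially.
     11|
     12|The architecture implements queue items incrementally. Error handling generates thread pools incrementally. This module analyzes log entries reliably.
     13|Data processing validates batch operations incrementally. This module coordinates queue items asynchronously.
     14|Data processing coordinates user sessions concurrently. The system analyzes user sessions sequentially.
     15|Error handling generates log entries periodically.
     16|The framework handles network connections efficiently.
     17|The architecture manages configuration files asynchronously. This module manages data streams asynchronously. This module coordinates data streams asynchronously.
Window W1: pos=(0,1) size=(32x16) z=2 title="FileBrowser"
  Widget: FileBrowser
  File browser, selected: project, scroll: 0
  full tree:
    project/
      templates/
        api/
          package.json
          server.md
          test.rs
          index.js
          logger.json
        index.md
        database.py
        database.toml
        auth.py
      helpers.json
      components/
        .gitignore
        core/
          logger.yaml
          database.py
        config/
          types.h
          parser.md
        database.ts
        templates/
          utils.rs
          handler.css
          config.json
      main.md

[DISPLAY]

                                  
━━━━━━━━━━━━━━━━━━━━━━━━━━━┓      
leBrowser                  ┃      
───────────────────────────┨      
-] project/                ┃      
 [+] templates/            ┃      
 helpers.json              ┃      
 [+] components/           ┃      
 main.md                   ┃      
                           ┃      
                           ┃      
                           ┃      
                           ┃      
                           ┃      
                           ┃      


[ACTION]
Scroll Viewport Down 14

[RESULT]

leBrowser                  ┃      
───────────────────────────┨      
-] project/                ┃      
 [+] templates/            ┃      
 helpers.json              ┃      
 [+] components/           ┃      
 main.md                   ┃      
                           ┃      
                           ┃      
                           ┃      
                           ┃      
                           ┃      
                           ┃      
                           ┃      
━━━━━━━━━━━━━━━━━━━━━━━━━━━┛      


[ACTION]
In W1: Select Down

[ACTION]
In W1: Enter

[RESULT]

leBrowser                  ┃      
───────────────────────────┨      
-] project/                ┃      
 [-] templates/            ┃      
   [+] api/                ┃      
   index.md                ┃      
   database.py             ┃      
   database.toml           ┃      
   auth.py                 ┃      
 helpers.json              ┃      
 [+] components/           ┃      
 main.md                   ┃      
                           ┃      
                           ┃      
━━━━━━━━━━━━━━━━━━━━━━━━━━━┛      


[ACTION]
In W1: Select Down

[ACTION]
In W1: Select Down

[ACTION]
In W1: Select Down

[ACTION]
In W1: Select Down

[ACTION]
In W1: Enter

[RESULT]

leBrowser                  ┃      
───────────────────────────┨      
-] project/                ┃      
 [-] templates/            ┃      
   [+] api/                ┃      
   index.md                ┃      
   database.py             ┃      
 > database.toml           ┃      
   auth.py                 ┃      
 helpers.json              ┃      
 [+] components/           ┃      
 main.md                   ┃      
                           ┃      
                           ┃      
━━━━━━━━━━━━━━━━━━━━━━━━━━━┛      
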